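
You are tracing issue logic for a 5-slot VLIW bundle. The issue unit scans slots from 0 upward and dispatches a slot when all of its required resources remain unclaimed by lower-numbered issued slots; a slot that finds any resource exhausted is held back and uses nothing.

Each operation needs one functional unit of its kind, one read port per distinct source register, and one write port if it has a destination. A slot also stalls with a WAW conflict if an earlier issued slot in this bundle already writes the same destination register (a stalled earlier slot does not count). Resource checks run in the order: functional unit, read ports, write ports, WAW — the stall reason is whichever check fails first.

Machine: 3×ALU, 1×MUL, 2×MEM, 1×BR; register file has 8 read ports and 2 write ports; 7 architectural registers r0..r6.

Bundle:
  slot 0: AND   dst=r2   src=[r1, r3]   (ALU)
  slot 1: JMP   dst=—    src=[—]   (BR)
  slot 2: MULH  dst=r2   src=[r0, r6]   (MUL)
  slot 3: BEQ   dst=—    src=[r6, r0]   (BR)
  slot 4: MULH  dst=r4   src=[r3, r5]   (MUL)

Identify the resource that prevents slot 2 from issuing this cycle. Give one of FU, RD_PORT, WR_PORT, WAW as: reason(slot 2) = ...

[0] ALU needs rd=2 wr=1: ok; after: ALU=2 MUL=1 MEM=2 BR=1, R=6, W=1
[1] BR needs rd=0 wr=0: ok; after: ALU=2 MUL=1 MEM=2 BR=0, R=6, W=1
[2] MUL needs rd=2 wr=1: WAW; after: ALU=2 MUL=1 MEM=2 BR=0, R=6, W=1
[3] BR needs rd=2 wr=0: FU; after: ALU=2 MUL=1 MEM=2 BR=0, R=6, W=1
[4] MUL needs rd=2 wr=1: ok; after: ALU=2 MUL=0 MEM=2 BR=0, R=4, W=0

reason(slot 2) = WAW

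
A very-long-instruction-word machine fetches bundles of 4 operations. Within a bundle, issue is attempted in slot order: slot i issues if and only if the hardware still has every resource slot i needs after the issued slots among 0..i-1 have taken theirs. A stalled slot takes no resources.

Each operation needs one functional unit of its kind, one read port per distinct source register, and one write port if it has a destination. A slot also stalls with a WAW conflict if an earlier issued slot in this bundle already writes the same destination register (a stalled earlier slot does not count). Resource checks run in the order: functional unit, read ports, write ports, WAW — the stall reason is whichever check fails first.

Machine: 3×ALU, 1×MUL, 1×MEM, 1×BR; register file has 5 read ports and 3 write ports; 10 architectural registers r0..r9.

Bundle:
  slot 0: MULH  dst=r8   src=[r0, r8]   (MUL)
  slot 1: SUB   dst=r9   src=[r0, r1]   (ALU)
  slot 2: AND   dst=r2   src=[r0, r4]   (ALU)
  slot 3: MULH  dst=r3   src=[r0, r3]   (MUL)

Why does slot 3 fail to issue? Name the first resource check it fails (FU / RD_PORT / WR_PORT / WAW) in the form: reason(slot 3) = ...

  0. MUL→r8 ⇒ go  {3A/0Mu/1Ld/1B | 3r 2w}
  1. ALU→r9 ⇒ go  {2A/0Mu/1Ld/1B | 1r 1w}
  2. ALU→r2 ⇒ no(RD_PORT)  {2A/0Mu/1Ld/1B | 1r 1w}
  3. MUL→r3 ⇒ no(FU)  {2A/0Mu/1Ld/1B | 1r 1w}

reason(slot 3) = FU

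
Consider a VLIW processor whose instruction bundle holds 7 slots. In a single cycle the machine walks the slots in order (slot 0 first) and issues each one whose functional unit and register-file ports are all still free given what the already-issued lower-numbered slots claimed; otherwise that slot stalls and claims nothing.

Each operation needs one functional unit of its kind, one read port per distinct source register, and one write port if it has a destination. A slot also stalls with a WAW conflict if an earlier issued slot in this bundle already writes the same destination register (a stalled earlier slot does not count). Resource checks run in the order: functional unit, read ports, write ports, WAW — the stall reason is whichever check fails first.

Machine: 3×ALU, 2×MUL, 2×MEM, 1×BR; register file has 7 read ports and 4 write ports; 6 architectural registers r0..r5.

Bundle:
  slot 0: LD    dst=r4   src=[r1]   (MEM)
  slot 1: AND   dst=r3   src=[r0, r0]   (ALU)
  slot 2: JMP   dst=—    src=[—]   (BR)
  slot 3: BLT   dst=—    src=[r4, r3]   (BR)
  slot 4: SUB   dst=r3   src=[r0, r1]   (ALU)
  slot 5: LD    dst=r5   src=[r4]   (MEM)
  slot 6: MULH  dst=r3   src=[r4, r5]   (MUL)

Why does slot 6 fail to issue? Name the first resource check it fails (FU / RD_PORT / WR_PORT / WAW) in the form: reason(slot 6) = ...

reason(slot 6) = WAW

[0] MEM needs rd=1 wr=1: ok; after: ALU=3 MUL=2 MEM=1 BR=1, R=6, W=3
[1] ALU needs rd=1 wr=1: ok; after: ALU=2 MUL=2 MEM=1 BR=1, R=5, W=2
[2] BR needs rd=0 wr=0: ok; after: ALU=2 MUL=2 MEM=1 BR=0, R=5, W=2
[3] BR needs rd=2 wr=0: FU; after: ALU=2 MUL=2 MEM=1 BR=0, R=5, W=2
[4] ALU needs rd=2 wr=1: WAW; after: ALU=2 MUL=2 MEM=1 BR=0, R=5, W=2
[5] MEM needs rd=1 wr=1: ok; after: ALU=2 MUL=2 MEM=0 BR=0, R=4, W=1
[6] MUL needs rd=2 wr=1: WAW; after: ALU=2 MUL=2 MEM=0 BR=0, R=4, W=1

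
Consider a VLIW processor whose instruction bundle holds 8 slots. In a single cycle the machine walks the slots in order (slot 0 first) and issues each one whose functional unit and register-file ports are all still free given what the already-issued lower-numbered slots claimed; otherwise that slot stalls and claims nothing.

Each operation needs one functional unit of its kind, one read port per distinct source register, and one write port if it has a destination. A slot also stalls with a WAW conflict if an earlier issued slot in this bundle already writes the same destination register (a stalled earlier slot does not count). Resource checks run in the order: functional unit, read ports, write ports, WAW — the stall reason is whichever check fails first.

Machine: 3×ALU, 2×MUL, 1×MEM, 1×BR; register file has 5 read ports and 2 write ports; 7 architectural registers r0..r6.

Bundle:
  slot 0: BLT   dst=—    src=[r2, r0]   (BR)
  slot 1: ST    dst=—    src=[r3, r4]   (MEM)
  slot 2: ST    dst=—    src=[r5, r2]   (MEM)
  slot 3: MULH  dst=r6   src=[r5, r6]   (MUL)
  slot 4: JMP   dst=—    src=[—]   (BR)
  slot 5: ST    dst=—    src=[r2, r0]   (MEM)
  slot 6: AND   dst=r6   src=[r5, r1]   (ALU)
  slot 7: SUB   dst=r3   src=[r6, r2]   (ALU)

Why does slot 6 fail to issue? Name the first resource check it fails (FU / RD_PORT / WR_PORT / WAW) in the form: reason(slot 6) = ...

reason(slot 6) = RD_PORT

slot 0 (BR): ISSUE — free A3,Mu2,Ld1,B0 rp3 wp2
slot 1 (MEM): ISSUE — free A3,Mu2,Ld0,B0 rp1 wp2
slot 2 (MEM): stall FU — free A3,Mu2,Ld0,B0 rp1 wp2
slot 3 (MUL): stall RD_PORT — free A3,Mu2,Ld0,B0 rp1 wp2
slot 4 (BR): stall FU — free A3,Mu2,Ld0,B0 rp1 wp2
slot 5 (MEM): stall FU — free A3,Mu2,Ld0,B0 rp1 wp2
slot 6 (ALU): stall RD_PORT — free A3,Mu2,Ld0,B0 rp1 wp2
slot 7 (ALU): stall RD_PORT — free A3,Mu2,Ld0,B0 rp1 wp2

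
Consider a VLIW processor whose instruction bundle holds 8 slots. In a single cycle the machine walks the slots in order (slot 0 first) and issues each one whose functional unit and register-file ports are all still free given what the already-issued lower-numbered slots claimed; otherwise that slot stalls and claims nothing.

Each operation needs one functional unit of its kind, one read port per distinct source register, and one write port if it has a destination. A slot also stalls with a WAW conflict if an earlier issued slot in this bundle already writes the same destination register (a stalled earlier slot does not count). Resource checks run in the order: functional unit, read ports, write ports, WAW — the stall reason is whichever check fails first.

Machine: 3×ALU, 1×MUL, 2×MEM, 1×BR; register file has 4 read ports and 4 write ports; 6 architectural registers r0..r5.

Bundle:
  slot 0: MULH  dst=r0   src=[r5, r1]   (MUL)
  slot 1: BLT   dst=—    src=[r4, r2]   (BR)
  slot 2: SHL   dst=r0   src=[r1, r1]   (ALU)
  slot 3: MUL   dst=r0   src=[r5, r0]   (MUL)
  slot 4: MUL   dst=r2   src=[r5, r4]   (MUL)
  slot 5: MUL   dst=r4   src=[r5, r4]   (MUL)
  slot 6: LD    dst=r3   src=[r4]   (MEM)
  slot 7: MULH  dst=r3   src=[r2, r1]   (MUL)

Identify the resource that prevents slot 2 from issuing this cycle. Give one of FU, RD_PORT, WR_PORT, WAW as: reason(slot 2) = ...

#0 MUL src=r5,r1 dispatched  <A:3 Mu:0 Ld:2 B:1 rd:2 wr:3>
#1 BR src=r4,r2 dispatched  <A:3 Mu:0 Ld:2 B:0 rd:0 wr:3>
#2 ALU src=r1,r1 held:RD_PORT  <A:3 Mu:0 Ld:2 B:0 rd:0 wr:3>
#3 MUL src=r5,r0 held:FU  <A:3 Mu:0 Ld:2 B:0 rd:0 wr:3>
#4 MUL src=r5,r4 held:FU  <A:3 Mu:0 Ld:2 B:0 rd:0 wr:3>
#5 MUL src=r5,r4 held:FU  <A:3 Mu:0 Ld:2 B:0 rd:0 wr:3>
#6 MEM src=r4 held:RD_PORT  <A:3 Mu:0 Ld:2 B:0 rd:0 wr:3>
#7 MUL src=r2,r1 held:FU  <A:3 Mu:0 Ld:2 B:0 rd:0 wr:3>

reason(slot 2) = RD_PORT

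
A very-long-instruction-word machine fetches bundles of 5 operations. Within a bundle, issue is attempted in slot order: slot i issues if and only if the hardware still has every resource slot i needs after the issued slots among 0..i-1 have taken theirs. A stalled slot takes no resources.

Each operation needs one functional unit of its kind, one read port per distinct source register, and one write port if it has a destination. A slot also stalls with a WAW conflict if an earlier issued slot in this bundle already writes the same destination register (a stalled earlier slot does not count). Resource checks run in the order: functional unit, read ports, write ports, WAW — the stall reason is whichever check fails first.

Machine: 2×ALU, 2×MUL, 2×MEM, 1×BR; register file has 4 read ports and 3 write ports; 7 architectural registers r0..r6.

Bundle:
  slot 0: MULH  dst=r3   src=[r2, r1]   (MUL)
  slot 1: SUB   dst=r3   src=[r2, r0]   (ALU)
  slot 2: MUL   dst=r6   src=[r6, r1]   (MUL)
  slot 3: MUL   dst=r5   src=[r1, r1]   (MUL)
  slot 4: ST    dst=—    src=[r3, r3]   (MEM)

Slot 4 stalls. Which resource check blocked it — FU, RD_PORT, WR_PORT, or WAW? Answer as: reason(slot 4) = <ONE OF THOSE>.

[0] MUL needs rd=2 wr=1: ok; after: ALU=2 MUL=1 MEM=2 BR=1, R=2, W=2
[1] ALU needs rd=2 wr=1: WAW; after: ALU=2 MUL=1 MEM=2 BR=1, R=2, W=2
[2] MUL needs rd=2 wr=1: ok; after: ALU=2 MUL=0 MEM=2 BR=1, R=0, W=1
[3] MUL needs rd=1 wr=1: FU; after: ALU=2 MUL=0 MEM=2 BR=1, R=0, W=1
[4] MEM needs rd=1 wr=0: RD_PORT; after: ALU=2 MUL=0 MEM=2 BR=1, R=0, W=1

reason(slot 4) = RD_PORT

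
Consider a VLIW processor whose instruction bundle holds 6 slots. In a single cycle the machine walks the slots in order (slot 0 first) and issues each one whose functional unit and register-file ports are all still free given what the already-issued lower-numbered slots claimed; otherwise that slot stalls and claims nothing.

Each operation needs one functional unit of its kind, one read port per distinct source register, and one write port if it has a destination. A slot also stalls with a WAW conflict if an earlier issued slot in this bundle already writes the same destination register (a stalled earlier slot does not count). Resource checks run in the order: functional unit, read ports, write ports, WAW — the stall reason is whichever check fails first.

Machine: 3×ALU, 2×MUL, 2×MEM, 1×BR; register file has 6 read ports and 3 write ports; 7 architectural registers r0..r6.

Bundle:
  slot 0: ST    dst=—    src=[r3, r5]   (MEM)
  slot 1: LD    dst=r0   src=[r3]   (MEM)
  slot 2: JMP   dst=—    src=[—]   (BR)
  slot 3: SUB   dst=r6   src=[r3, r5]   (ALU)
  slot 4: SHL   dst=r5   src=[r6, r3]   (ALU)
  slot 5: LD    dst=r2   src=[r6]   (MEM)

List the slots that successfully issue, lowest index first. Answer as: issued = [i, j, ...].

(0) want 1×MEM +2rd +0wr — yes → AL3|MU2|ME1|BR1|rd4|wr3
(1) want 1×MEM +1rd +1wr — yes → AL3|MU2|ME0|BR1|rd3|wr2
(2) want 1×BR +0rd +0wr — yes → AL3|MU2|ME0|BR0|rd3|wr2
(3) want 1×ALU +2rd +1wr — yes → AL2|MU2|ME0|BR0|rd1|wr1
(4) want 1×ALU +2rd +1wr — RD_PORT → AL2|MU2|ME0|BR0|rd1|wr1
(5) want 1×MEM +1rd +1wr — FU → AL2|MU2|ME0|BR0|rd1|wr1

issued = [0, 1, 2, 3]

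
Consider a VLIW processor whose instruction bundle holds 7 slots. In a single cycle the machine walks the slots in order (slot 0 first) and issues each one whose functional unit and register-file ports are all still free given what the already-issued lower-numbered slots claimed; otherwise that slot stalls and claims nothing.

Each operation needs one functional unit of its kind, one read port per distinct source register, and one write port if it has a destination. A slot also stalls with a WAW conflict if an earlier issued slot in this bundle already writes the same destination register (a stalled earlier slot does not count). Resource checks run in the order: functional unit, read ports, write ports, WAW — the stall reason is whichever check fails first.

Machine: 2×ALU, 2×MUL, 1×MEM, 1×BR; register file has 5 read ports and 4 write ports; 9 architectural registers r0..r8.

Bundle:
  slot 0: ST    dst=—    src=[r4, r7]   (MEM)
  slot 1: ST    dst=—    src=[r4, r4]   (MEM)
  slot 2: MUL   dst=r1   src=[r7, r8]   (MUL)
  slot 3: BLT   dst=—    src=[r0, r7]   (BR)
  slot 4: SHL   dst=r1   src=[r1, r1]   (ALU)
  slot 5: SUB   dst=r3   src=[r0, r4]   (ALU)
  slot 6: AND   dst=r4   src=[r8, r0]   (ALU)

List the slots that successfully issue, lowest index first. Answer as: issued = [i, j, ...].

issued = [0, 2]

(0) want 1×MEM +2rd +0wr — yes → AL2|MU2|ME0|BR1|rd3|wr4
(1) want 1×MEM +1rd +0wr — FU → AL2|MU2|ME0|BR1|rd3|wr4
(2) want 1×MUL +2rd +1wr — yes → AL2|MU1|ME0|BR1|rd1|wr3
(3) want 1×BR +2rd +0wr — RD_PORT → AL2|MU1|ME0|BR1|rd1|wr3
(4) want 1×ALU +1rd +1wr — WAW → AL2|MU1|ME0|BR1|rd1|wr3
(5) want 1×ALU +2rd +1wr — RD_PORT → AL2|MU1|ME0|BR1|rd1|wr3
(6) want 1×ALU +2rd +1wr — RD_PORT → AL2|MU1|ME0|BR1|rd1|wr3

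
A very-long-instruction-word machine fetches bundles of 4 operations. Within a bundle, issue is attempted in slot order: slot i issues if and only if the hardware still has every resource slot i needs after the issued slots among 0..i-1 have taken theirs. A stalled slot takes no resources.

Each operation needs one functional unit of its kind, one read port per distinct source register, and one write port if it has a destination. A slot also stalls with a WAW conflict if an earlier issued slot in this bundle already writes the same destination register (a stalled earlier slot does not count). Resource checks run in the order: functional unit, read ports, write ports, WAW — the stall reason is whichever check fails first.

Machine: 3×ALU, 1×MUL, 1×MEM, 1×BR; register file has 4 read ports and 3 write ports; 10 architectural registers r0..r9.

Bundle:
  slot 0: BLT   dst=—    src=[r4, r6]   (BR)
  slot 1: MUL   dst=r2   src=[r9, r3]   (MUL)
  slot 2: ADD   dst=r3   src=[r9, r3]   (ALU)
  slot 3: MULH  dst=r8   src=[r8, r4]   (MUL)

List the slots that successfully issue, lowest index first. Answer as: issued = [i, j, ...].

slot 0 (BR): ISSUE — free A3,Mu1,Ld1,B0 rp2 wp3
slot 1 (MUL): ISSUE — free A3,Mu0,Ld1,B0 rp0 wp2
slot 2 (ALU): stall RD_PORT — free A3,Mu0,Ld1,B0 rp0 wp2
slot 3 (MUL): stall FU — free A3,Mu0,Ld1,B0 rp0 wp2

issued = [0, 1]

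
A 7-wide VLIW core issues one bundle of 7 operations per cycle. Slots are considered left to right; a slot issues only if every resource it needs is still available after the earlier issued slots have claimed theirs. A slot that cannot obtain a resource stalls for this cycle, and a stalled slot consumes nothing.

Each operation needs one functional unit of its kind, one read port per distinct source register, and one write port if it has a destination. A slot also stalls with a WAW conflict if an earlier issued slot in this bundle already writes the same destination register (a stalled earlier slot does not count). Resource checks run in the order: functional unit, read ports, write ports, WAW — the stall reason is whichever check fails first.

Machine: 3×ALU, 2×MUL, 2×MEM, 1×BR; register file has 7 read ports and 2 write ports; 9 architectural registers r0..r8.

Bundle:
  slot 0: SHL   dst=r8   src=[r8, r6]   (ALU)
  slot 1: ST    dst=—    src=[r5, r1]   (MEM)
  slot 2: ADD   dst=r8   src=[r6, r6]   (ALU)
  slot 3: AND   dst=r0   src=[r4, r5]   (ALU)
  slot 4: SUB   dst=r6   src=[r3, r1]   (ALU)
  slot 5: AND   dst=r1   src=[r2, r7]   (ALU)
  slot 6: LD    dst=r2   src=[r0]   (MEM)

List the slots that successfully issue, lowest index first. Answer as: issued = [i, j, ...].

issued = [0, 1, 3]

#0 ALU src=r8,r6 dispatched  <A:2 Mu:2 Ld:2 B:1 rd:5 wr:1>
#1 MEM src=r5,r1 dispatched  <A:2 Mu:2 Ld:1 B:1 rd:3 wr:1>
#2 ALU src=r6,r6 held:WAW  <A:2 Mu:2 Ld:1 B:1 rd:3 wr:1>
#3 ALU src=r4,r5 dispatched  <A:1 Mu:2 Ld:1 B:1 rd:1 wr:0>
#4 ALU src=r3,r1 held:RD_PORT  <A:1 Mu:2 Ld:1 B:1 rd:1 wr:0>
#5 ALU src=r2,r7 held:RD_PORT  <A:1 Mu:2 Ld:1 B:1 rd:1 wr:0>
#6 MEM src=r0 held:WR_PORT  <A:1 Mu:2 Ld:1 B:1 rd:1 wr:0>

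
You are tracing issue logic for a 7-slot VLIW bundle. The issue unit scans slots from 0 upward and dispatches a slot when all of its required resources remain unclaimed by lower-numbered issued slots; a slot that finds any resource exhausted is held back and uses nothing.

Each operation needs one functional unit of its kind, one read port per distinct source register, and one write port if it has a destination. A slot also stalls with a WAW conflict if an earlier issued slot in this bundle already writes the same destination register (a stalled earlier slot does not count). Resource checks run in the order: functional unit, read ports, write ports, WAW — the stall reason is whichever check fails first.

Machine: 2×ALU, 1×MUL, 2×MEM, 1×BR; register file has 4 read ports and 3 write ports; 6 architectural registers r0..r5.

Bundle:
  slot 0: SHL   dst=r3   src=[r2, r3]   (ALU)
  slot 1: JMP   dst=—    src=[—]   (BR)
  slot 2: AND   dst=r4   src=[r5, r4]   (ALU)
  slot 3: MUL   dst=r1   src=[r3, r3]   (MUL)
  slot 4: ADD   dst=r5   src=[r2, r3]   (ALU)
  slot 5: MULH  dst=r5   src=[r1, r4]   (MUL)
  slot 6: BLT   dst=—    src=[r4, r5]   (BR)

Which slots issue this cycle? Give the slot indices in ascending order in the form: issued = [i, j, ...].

issued = [0, 1, 2]

(0) want 1×ALU +2rd +1wr — yes → AL1|MU1|ME2|BR1|rd2|wr2
(1) want 1×BR +0rd +0wr — yes → AL1|MU1|ME2|BR0|rd2|wr2
(2) want 1×ALU +2rd +1wr — yes → AL0|MU1|ME2|BR0|rd0|wr1
(3) want 1×MUL +1rd +1wr — RD_PORT → AL0|MU1|ME2|BR0|rd0|wr1
(4) want 1×ALU +2rd +1wr — FU → AL0|MU1|ME2|BR0|rd0|wr1
(5) want 1×MUL +2rd +1wr — RD_PORT → AL0|MU1|ME2|BR0|rd0|wr1
(6) want 1×BR +2rd +0wr — FU → AL0|MU1|ME2|BR0|rd0|wr1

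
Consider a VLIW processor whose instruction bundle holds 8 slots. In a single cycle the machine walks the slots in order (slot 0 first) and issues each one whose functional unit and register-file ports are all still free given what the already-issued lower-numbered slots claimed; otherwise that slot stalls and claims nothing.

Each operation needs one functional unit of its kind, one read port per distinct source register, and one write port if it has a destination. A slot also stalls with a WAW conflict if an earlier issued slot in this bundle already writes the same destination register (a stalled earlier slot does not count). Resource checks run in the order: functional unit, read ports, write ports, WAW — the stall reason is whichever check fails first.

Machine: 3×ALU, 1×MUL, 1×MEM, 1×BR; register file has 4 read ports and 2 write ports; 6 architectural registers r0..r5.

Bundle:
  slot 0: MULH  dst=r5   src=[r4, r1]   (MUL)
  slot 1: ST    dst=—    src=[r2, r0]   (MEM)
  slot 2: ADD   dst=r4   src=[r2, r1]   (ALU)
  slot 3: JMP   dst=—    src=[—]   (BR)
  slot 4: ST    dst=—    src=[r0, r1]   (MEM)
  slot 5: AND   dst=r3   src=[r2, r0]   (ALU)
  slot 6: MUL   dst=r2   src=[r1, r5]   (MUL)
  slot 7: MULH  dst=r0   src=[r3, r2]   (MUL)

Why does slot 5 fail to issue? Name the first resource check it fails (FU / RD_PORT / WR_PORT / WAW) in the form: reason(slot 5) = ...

(0) want 1×MUL +2rd +1wr — yes → AL3|MU0|ME1|BR1|rd2|wr1
(1) want 1×MEM +2rd +0wr — yes → AL3|MU0|ME0|BR1|rd0|wr1
(2) want 1×ALU +2rd +1wr — RD_PORT → AL3|MU0|ME0|BR1|rd0|wr1
(3) want 1×BR +0rd +0wr — yes → AL3|MU0|ME0|BR0|rd0|wr1
(4) want 1×MEM +2rd +0wr — FU → AL3|MU0|ME0|BR0|rd0|wr1
(5) want 1×ALU +2rd +1wr — RD_PORT → AL3|MU0|ME0|BR0|rd0|wr1
(6) want 1×MUL +2rd +1wr — FU → AL3|MU0|ME0|BR0|rd0|wr1
(7) want 1×MUL +2rd +1wr — FU → AL3|MU0|ME0|BR0|rd0|wr1

reason(slot 5) = RD_PORT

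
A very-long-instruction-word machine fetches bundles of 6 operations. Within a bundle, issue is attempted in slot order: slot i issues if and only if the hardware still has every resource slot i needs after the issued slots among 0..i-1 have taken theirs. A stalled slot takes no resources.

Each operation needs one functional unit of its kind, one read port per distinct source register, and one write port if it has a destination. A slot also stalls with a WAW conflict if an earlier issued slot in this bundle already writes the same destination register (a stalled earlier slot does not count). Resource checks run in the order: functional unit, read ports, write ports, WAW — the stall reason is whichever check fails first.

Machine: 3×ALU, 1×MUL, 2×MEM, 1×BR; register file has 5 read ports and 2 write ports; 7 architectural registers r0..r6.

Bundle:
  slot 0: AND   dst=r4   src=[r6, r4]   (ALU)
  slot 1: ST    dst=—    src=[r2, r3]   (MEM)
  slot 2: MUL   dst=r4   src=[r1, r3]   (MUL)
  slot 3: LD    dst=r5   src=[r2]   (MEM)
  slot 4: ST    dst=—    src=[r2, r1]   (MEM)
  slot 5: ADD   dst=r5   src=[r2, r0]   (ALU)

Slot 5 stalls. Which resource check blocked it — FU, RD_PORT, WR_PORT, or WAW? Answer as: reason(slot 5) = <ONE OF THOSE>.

  0. ALU→r4 ⇒ go  {2A/1Mu/2Ld/1B | 3r 1w}
  1. MEM ⇒ go  {2A/1Mu/1Ld/1B | 1r 1w}
  2. MUL→r4 ⇒ no(RD_PORT)  {2A/1Mu/1Ld/1B | 1r 1w}
  3. MEM→r5 ⇒ go  {2A/1Mu/0Ld/1B | 0r 0w}
  4. MEM ⇒ no(FU)  {2A/1Mu/0Ld/1B | 0r 0w}
  5. ALU→r5 ⇒ no(RD_PORT)  {2A/1Mu/0Ld/1B | 0r 0w}

reason(slot 5) = RD_PORT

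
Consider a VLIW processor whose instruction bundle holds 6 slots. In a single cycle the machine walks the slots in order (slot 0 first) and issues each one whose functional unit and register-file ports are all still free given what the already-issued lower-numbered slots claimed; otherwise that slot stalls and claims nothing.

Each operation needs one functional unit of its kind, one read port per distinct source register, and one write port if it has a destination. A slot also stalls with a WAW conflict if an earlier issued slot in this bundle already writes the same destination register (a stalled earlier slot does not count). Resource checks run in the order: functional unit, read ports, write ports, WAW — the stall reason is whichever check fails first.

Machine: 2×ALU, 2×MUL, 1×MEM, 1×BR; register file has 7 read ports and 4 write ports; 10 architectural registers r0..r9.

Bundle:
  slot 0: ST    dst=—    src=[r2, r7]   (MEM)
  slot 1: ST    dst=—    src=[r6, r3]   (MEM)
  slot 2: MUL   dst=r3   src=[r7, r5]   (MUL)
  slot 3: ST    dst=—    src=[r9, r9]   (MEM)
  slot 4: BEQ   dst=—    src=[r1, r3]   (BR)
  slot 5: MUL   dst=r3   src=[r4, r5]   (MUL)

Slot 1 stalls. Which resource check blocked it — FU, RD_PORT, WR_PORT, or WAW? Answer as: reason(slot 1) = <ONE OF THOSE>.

(0) want 1×MEM +2rd +0wr — yes → AL2|MU2|ME0|BR1|rd5|wr4
(1) want 1×MEM +2rd +0wr — FU → AL2|MU2|ME0|BR1|rd5|wr4
(2) want 1×MUL +2rd +1wr — yes → AL2|MU1|ME0|BR1|rd3|wr3
(3) want 1×MEM +1rd +0wr — FU → AL2|MU1|ME0|BR1|rd3|wr3
(4) want 1×BR +2rd +0wr — yes → AL2|MU1|ME0|BR0|rd1|wr3
(5) want 1×MUL +2rd +1wr — RD_PORT → AL2|MU1|ME0|BR0|rd1|wr3

reason(slot 1) = FU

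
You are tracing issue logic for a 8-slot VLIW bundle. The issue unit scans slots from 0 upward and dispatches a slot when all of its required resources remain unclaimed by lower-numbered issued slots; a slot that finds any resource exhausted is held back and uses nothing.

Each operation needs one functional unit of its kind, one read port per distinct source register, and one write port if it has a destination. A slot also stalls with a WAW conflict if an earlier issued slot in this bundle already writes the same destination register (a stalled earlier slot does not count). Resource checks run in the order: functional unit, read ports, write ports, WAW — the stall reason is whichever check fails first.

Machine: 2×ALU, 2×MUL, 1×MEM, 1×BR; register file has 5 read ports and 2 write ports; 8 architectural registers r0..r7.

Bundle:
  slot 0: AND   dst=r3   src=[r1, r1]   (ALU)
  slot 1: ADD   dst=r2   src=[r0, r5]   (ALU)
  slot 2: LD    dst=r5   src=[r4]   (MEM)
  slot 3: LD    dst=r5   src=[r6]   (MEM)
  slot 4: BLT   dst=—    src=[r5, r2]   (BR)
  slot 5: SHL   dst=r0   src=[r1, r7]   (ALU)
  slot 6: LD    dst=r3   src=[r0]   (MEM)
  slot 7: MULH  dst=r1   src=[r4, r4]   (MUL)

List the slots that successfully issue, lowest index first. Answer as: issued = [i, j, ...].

  0. ALU→r3 ⇒ go  {1A/2Mu/1Ld/1B | 4r 1w}
  1. ALU→r2 ⇒ go  {0A/2Mu/1Ld/1B | 2r 0w}
  2. MEM→r5 ⇒ no(WR_PORT)  {0A/2Mu/1Ld/1B | 2r 0w}
  3. MEM→r5 ⇒ no(WR_PORT)  {0A/2Mu/1Ld/1B | 2r 0w}
  4. BR ⇒ go  {0A/2Mu/1Ld/0B | 0r 0w}
  5. ALU→r0 ⇒ no(FU)  {0A/2Mu/1Ld/0B | 0r 0w}
  6. MEM→r3 ⇒ no(RD_PORT)  {0A/2Mu/1Ld/0B | 0r 0w}
  7. MUL→r1 ⇒ no(RD_PORT)  {0A/2Mu/1Ld/0B | 0r 0w}

issued = [0, 1, 4]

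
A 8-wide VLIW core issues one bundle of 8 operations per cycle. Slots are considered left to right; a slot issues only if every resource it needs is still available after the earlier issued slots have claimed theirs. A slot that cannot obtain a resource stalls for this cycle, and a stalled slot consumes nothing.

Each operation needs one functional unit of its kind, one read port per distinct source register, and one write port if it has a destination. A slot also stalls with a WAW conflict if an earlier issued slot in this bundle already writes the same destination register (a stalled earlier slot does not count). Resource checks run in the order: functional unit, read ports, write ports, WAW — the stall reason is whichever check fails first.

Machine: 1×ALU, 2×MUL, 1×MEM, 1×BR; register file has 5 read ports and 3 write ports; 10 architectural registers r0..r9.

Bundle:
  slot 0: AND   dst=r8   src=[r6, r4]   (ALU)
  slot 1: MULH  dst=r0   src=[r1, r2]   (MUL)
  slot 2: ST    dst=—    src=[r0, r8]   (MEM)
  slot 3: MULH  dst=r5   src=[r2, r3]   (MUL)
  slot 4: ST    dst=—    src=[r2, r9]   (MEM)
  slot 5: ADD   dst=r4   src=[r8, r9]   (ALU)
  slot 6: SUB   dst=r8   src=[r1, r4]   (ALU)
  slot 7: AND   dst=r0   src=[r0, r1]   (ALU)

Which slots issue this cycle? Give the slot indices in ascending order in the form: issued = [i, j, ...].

issued = [0, 1]

slot 0 (ALU): ISSUE — free A0,Mu2,Ld1,B1 rp3 wp2
slot 1 (MUL): ISSUE — free A0,Mu1,Ld1,B1 rp1 wp1
slot 2 (MEM): stall RD_PORT — free A0,Mu1,Ld1,B1 rp1 wp1
slot 3 (MUL): stall RD_PORT — free A0,Mu1,Ld1,B1 rp1 wp1
slot 4 (MEM): stall RD_PORT — free A0,Mu1,Ld1,B1 rp1 wp1
slot 5 (ALU): stall FU — free A0,Mu1,Ld1,B1 rp1 wp1
slot 6 (ALU): stall FU — free A0,Mu1,Ld1,B1 rp1 wp1
slot 7 (ALU): stall FU — free A0,Mu1,Ld1,B1 rp1 wp1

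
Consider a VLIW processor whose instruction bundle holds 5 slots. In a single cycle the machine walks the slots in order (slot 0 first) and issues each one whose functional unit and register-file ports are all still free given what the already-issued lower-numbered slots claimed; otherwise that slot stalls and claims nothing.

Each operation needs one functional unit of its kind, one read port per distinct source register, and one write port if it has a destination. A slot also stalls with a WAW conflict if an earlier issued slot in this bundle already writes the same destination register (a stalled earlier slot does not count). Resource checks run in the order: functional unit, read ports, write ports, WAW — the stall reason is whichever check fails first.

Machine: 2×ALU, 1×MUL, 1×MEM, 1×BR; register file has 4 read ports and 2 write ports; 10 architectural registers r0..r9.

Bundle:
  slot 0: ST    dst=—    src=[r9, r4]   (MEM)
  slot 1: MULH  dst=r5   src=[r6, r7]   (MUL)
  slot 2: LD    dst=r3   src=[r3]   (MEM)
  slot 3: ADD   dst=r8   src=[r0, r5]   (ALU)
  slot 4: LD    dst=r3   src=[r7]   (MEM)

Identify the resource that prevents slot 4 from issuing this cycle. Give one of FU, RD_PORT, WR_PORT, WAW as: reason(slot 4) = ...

#0 MEM src=r9,r4 dispatched  <A:2 Mu:1 Ld:0 B:1 rd:2 wr:2>
#1 MUL src=r6,r7 dispatched  <A:2 Mu:0 Ld:0 B:1 rd:0 wr:1>
#2 MEM src=r3 held:FU  <A:2 Mu:0 Ld:0 B:1 rd:0 wr:1>
#3 ALU src=r0,r5 held:RD_PORT  <A:2 Mu:0 Ld:0 B:1 rd:0 wr:1>
#4 MEM src=r7 held:FU  <A:2 Mu:0 Ld:0 B:1 rd:0 wr:1>

reason(slot 4) = FU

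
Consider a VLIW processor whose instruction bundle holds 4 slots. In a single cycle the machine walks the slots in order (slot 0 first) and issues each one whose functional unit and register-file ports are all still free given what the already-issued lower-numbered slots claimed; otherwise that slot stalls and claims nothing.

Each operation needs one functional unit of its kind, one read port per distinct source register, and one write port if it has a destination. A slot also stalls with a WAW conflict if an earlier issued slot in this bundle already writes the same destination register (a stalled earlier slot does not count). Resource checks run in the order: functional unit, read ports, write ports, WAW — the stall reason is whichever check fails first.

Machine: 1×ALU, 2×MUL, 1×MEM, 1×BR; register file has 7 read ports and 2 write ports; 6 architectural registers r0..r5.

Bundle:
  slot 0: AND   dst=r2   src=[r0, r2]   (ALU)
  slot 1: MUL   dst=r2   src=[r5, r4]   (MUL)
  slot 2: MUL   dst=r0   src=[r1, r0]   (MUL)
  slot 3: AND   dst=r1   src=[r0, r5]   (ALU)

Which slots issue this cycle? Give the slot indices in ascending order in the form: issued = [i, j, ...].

issued = [0, 2]

slot 0 (ALU): ISSUE — free A0,Mu2,Ld1,B1 rp5 wp1
slot 1 (MUL): stall WAW — free A0,Mu2,Ld1,B1 rp5 wp1
slot 2 (MUL): ISSUE — free A0,Mu1,Ld1,B1 rp3 wp0
slot 3 (ALU): stall FU — free A0,Mu1,Ld1,B1 rp3 wp0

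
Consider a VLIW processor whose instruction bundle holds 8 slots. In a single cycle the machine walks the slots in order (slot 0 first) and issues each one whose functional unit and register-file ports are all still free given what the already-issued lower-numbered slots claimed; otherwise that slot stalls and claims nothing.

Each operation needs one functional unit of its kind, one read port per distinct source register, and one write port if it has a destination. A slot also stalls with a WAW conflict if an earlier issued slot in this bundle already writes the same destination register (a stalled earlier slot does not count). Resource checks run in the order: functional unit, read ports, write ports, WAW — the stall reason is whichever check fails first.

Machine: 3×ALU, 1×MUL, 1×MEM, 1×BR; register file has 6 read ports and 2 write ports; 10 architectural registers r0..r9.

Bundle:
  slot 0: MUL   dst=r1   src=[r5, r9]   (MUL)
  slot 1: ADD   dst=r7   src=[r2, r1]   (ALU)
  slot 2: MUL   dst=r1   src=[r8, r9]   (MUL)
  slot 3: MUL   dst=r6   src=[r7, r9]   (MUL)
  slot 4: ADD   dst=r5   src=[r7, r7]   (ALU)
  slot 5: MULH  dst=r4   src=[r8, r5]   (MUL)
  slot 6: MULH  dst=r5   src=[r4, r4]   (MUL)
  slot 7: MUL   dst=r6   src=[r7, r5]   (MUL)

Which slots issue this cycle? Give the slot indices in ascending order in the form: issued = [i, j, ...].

issued = [0, 1]

[0] MUL needs rd=2 wr=1: ok; after: ALU=3 MUL=0 MEM=1 BR=1, R=4, W=1
[1] ALU needs rd=2 wr=1: ok; after: ALU=2 MUL=0 MEM=1 BR=1, R=2, W=0
[2] MUL needs rd=2 wr=1: FU; after: ALU=2 MUL=0 MEM=1 BR=1, R=2, W=0
[3] MUL needs rd=2 wr=1: FU; after: ALU=2 MUL=0 MEM=1 BR=1, R=2, W=0
[4] ALU needs rd=1 wr=1: WR_PORT; after: ALU=2 MUL=0 MEM=1 BR=1, R=2, W=0
[5] MUL needs rd=2 wr=1: FU; after: ALU=2 MUL=0 MEM=1 BR=1, R=2, W=0
[6] MUL needs rd=1 wr=1: FU; after: ALU=2 MUL=0 MEM=1 BR=1, R=2, W=0
[7] MUL needs rd=2 wr=1: FU; after: ALU=2 MUL=0 MEM=1 BR=1, R=2, W=0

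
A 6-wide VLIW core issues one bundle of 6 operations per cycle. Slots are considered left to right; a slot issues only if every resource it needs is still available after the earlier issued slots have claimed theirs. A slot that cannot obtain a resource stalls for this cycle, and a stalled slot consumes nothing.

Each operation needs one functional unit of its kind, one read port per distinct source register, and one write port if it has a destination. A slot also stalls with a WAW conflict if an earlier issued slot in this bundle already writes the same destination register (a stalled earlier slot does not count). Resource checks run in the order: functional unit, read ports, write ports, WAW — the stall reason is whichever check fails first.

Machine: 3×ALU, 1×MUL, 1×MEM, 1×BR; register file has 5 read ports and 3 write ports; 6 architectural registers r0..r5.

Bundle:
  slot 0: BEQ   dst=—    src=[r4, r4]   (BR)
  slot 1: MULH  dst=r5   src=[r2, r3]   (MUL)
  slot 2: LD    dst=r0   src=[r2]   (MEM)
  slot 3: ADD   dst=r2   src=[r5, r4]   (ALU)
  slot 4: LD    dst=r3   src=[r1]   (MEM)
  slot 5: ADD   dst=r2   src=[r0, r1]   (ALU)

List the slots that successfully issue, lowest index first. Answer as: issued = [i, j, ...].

[0] BR needs rd=1 wr=0: ok; after: ALU=3 MUL=1 MEM=1 BR=0, R=4, W=3
[1] MUL needs rd=2 wr=1: ok; after: ALU=3 MUL=0 MEM=1 BR=0, R=2, W=2
[2] MEM needs rd=1 wr=1: ok; after: ALU=3 MUL=0 MEM=0 BR=0, R=1, W=1
[3] ALU needs rd=2 wr=1: RD_PORT; after: ALU=3 MUL=0 MEM=0 BR=0, R=1, W=1
[4] MEM needs rd=1 wr=1: FU; after: ALU=3 MUL=0 MEM=0 BR=0, R=1, W=1
[5] ALU needs rd=2 wr=1: RD_PORT; after: ALU=3 MUL=0 MEM=0 BR=0, R=1, W=1

issued = [0, 1, 2]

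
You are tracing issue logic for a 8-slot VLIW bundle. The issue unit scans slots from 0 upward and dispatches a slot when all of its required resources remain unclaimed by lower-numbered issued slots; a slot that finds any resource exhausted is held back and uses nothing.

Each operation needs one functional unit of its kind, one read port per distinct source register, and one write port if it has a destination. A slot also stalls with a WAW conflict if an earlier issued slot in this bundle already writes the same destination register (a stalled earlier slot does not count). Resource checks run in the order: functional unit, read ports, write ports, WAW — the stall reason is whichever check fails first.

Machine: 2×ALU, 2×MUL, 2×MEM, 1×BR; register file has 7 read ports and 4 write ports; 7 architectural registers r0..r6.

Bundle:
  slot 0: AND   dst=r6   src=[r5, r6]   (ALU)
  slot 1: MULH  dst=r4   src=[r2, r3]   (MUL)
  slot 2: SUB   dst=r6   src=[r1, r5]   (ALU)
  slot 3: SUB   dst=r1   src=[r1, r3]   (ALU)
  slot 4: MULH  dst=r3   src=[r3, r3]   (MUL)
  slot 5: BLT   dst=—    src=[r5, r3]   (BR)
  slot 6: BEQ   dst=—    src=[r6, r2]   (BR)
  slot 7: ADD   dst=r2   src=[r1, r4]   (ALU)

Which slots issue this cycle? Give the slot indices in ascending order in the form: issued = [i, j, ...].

issued = [0, 1, 3, 4]

#0 ALU src=r5,r6 dispatched  <A:1 Mu:2 Ld:2 B:1 rd:5 wr:3>
#1 MUL src=r2,r3 dispatched  <A:1 Mu:1 Ld:2 B:1 rd:3 wr:2>
#2 ALU src=r1,r5 held:WAW  <A:1 Mu:1 Ld:2 B:1 rd:3 wr:2>
#3 ALU src=r1,r3 dispatched  <A:0 Mu:1 Ld:2 B:1 rd:1 wr:1>
#4 MUL src=r3,r3 dispatched  <A:0 Mu:0 Ld:2 B:1 rd:0 wr:0>
#5 BR src=r5,r3 held:RD_PORT  <A:0 Mu:0 Ld:2 B:1 rd:0 wr:0>
#6 BR src=r6,r2 held:RD_PORT  <A:0 Mu:0 Ld:2 B:1 rd:0 wr:0>
#7 ALU src=r1,r4 held:FU  <A:0 Mu:0 Ld:2 B:1 rd:0 wr:0>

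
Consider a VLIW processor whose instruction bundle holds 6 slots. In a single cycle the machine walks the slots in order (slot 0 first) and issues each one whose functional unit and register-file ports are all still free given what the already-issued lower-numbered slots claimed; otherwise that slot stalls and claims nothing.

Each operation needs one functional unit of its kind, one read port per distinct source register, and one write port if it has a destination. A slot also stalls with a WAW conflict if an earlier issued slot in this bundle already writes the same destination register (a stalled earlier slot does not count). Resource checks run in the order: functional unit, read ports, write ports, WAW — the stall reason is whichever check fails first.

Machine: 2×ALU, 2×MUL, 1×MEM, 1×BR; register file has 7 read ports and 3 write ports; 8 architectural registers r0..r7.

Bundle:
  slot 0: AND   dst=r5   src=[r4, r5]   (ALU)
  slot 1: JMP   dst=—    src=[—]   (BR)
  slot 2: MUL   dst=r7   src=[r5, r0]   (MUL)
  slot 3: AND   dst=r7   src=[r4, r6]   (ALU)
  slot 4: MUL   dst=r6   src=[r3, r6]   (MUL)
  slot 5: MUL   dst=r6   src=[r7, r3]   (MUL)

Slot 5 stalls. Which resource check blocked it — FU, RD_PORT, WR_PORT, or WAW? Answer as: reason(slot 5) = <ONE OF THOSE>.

reason(slot 5) = FU

[0] ALU needs rd=2 wr=1: ok; after: ALU=1 MUL=2 MEM=1 BR=1, R=5, W=2
[1] BR needs rd=0 wr=0: ok; after: ALU=1 MUL=2 MEM=1 BR=0, R=5, W=2
[2] MUL needs rd=2 wr=1: ok; after: ALU=1 MUL=1 MEM=1 BR=0, R=3, W=1
[3] ALU needs rd=2 wr=1: WAW; after: ALU=1 MUL=1 MEM=1 BR=0, R=3, W=1
[4] MUL needs rd=2 wr=1: ok; after: ALU=1 MUL=0 MEM=1 BR=0, R=1, W=0
[5] MUL needs rd=2 wr=1: FU; after: ALU=1 MUL=0 MEM=1 BR=0, R=1, W=0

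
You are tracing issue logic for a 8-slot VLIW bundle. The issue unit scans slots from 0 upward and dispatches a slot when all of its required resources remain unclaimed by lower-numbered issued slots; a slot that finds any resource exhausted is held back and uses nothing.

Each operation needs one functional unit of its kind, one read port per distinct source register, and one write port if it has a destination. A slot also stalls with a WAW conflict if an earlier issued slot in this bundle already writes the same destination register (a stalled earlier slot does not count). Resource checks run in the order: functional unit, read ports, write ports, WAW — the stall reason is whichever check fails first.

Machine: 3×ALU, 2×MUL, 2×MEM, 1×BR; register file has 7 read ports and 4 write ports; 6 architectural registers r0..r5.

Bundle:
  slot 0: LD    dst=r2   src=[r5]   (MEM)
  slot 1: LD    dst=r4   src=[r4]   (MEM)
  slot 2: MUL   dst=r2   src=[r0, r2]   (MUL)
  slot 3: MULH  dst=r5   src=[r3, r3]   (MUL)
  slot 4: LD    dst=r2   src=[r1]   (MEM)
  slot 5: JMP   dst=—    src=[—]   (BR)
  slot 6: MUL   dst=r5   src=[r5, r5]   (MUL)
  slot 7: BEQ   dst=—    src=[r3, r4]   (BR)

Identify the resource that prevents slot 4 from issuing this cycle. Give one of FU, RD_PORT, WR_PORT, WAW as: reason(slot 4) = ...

(0) want 1×MEM +1rd +1wr — yes → AL3|MU2|ME1|BR1|rd6|wr3
(1) want 1×MEM +1rd +1wr — yes → AL3|MU2|ME0|BR1|rd5|wr2
(2) want 1×MUL +2rd +1wr — WAW → AL3|MU2|ME0|BR1|rd5|wr2
(3) want 1×MUL +1rd +1wr — yes → AL3|MU1|ME0|BR1|rd4|wr1
(4) want 1×MEM +1rd +1wr — FU → AL3|MU1|ME0|BR1|rd4|wr1
(5) want 1×BR +0rd +0wr — yes → AL3|MU1|ME0|BR0|rd4|wr1
(6) want 1×MUL +1rd +1wr — WAW → AL3|MU1|ME0|BR0|rd4|wr1
(7) want 1×BR +2rd +0wr — FU → AL3|MU1|ME0|BR0|rd4|wr1

reason(slot 4) = FU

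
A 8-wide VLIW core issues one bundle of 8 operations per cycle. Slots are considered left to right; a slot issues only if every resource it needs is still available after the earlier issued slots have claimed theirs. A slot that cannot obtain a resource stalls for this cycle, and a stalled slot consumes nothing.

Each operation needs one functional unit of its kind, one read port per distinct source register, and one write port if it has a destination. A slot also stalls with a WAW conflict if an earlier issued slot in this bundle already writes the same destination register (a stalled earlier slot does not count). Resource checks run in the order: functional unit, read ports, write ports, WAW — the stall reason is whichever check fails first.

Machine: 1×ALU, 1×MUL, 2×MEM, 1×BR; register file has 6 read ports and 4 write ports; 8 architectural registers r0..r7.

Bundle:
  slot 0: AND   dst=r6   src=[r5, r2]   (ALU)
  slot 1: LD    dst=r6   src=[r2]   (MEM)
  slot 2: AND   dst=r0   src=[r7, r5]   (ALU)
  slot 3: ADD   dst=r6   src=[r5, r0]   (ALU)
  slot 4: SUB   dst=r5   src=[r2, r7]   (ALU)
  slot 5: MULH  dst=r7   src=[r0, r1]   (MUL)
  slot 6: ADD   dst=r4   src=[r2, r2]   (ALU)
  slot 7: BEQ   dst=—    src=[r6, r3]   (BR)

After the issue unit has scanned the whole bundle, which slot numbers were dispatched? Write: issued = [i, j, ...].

  0. ALU→r6 ⇒ go  {0A/1Mu/2Ld/1B | 4r 3w}
  1. MEM→r6 ⇒ no(WAW)  {0A/1Mu/2Ld/1B | 4r 3w}
  2. ALU→r0 ⇒ no(FU)  {0A/1Mu/2Ld/1B | 4r 3w}
  3. ALU→r6 ⇒ no(FU)  {0A/1Mu/2Ld/1B | 4r 3w}
  4. ALU→r5 ⇒ no(FU)  {0A/1Mu/2Ld/1B | 4r 3w}
  5. MUL→r7 ⇒ go  {0A/0Mu/2Ld/1B | 2r 2w}
  6. ALU→r4 ⇒ no(FU)  {0A/0Mu/2Ld/1B | 2r 2w}
  7. BR ⇒ go  {0A/0Mu/2Ld/0B | 0r 2w}

issued = [0, 5, 7]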